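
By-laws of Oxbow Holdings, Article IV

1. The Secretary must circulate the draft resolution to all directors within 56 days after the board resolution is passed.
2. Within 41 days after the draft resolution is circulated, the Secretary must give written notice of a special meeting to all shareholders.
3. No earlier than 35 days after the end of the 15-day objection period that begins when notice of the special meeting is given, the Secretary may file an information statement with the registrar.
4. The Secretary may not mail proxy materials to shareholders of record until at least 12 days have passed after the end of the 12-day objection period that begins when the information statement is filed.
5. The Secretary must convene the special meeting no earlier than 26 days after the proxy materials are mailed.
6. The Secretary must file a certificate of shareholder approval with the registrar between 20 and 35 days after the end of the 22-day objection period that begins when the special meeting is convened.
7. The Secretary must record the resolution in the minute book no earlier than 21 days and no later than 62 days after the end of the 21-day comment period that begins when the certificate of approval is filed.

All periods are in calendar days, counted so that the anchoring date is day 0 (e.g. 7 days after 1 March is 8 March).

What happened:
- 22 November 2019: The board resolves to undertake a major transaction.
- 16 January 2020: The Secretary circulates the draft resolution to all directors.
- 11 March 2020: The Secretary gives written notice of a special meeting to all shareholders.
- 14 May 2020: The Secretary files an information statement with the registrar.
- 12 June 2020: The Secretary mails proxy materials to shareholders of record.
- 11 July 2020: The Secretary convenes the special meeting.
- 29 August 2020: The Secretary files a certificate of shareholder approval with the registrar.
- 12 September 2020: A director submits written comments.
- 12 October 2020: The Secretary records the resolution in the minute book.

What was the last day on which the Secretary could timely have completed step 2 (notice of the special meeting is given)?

Step 2 runs from 16 January 2020, when the draft resolution is circulated. 41 days after 16 January 2020 is 26 February 2020.

26 February 2020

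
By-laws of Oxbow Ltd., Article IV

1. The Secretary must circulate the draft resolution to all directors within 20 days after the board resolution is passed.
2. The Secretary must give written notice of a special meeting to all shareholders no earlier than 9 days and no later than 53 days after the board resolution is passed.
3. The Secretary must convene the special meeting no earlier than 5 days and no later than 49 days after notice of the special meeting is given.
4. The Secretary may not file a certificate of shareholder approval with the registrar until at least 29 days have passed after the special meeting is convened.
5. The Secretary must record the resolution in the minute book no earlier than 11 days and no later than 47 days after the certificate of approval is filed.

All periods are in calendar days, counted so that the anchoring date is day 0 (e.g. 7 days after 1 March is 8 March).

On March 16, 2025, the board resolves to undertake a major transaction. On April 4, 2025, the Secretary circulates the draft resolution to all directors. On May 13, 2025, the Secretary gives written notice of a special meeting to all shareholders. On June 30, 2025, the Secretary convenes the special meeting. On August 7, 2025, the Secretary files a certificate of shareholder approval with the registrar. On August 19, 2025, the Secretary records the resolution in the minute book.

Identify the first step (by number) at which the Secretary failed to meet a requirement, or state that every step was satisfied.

Step 1: 20 days after March 16, 2025 (when the board resolution is passed) is April 5, 2025; completed April 4, 2025, before the deadline.
Step 2: the window is 9–53 days after March 16, 2025 (when the board resolution is passed), so March 25, 2025 through May 8, 2025; May 13, 2025 is 5 days past the end of the window.
No need to go further; step 2 was not satisfied.

Step 2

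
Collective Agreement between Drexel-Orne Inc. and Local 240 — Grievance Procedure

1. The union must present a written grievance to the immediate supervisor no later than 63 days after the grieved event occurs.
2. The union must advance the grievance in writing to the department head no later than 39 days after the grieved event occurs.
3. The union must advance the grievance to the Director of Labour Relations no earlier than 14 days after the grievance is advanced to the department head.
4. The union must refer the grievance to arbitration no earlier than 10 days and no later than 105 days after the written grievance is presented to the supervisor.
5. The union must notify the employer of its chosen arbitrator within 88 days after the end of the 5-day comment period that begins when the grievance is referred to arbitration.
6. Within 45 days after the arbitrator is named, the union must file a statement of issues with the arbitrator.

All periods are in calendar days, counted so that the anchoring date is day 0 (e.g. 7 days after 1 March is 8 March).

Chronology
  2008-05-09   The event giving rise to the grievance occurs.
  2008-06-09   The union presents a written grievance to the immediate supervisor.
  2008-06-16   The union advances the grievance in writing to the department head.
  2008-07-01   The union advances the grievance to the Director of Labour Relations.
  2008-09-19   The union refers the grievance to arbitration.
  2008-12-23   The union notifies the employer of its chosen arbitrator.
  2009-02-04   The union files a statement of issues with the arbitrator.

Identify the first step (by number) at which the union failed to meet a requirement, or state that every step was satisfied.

Step 5

(1) due by 2008-05-09 + 63 days = 2008-07-11; 2008-06-09 is within that limit.
(2) due by 2008-05-09 + 39 days = 2008-06-17; completed 2008-06-16, before the deadline.
(3) permitted from 2008-06-16 + 14 days = 2008-06-30 onward; done 2008-07-01 — permitted.
(4) the permitted window runs from 2008-06-09 + 10 = 2008-06-19 to 2008-06-09 + 105 = 2008-09-22; done 2008-09-19 — within the window.
(5) due by 2008-09-24 + 88 days = 2008-12-21; done 2008-12-23 — 2 days late.
The analysis stops there.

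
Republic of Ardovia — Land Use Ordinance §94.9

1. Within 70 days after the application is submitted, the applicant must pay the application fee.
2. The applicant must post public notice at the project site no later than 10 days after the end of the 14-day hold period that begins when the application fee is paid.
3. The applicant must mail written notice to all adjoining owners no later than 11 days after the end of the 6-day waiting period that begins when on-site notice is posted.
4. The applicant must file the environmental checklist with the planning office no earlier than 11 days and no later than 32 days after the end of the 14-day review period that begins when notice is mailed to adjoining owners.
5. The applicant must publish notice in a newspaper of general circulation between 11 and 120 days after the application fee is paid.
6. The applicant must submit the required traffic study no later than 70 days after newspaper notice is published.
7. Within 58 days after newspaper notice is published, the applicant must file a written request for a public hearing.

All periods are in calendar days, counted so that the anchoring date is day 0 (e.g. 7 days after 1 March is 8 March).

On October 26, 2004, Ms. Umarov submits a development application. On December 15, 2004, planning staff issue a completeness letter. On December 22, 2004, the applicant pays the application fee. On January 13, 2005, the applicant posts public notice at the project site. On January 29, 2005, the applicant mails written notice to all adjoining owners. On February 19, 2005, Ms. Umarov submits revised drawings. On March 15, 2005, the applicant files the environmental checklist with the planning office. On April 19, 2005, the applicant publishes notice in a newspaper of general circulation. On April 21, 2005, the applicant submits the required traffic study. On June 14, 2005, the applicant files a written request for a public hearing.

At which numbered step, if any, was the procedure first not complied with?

Step 1 — counting 70 days from October 26, 2004 (when the application is submitted) gives a deadline of January 4, 2005; December 22, 2004 is within that limit.
Step 2 — counting 10 days from January 5, 2005 (end of the 14-day hold period, which began when the application fee is paid on December 22, 2004) gives a deadline of January 15, 2005; done January 13, 2005 — timely.
Step 3 — counting 11 days from January 19, 2005 (end of the 6-day waiting period, which began when on-site notice is posted on January 13, 2005) gives a deadline of January 30, 2005; January 29, 2005 is within that limit.
Step 4 — 11 and 32 days from February 12, 2005 (end of the 14-day review period, which began when notice is mailed to adjoining owners on January 29, 2005) are February 23, 2005 and March 16, 2005 respectively; March 15, 2005 falls inside that range.
Step 5 — 11 and 120 days from December 22, 2004 (when the application fee is paid) are January 2, 2005 and April 21, 2005 respectively; done April 19, 2005 — within the window.
Step 6 — counting 70 days from April 19, 2005 (when newspaper notice is published) gives a deadline of June 28, 2005; completed April 21, 2005, before the deadline.
Step 7 — counting 58 days from April 19, 2005 (when newspaper notice is published) gives a deadline of June 16, 2005; done June 14, 2005 — timely.

None — every step was satisfied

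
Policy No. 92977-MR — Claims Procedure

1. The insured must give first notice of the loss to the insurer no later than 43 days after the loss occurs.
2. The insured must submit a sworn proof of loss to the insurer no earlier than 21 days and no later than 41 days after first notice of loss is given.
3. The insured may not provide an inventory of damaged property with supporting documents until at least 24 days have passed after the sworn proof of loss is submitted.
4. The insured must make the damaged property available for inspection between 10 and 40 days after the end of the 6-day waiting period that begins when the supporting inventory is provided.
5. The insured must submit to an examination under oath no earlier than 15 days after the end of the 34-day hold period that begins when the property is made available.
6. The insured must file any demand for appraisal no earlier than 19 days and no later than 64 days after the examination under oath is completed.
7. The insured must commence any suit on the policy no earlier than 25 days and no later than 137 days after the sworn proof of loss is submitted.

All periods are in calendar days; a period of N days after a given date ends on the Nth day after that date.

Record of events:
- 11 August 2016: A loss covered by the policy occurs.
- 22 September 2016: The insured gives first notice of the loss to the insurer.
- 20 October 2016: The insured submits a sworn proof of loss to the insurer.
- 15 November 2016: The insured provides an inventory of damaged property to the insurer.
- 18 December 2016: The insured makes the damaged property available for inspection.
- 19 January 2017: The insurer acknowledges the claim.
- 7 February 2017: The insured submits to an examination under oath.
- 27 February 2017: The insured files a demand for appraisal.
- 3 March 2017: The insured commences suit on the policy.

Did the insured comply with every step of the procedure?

Yes

(1) due by 11 August 2016 + 43 days = 23 September 2016; done 22 September 2016 — timely.
(2) the permitted window runs from 22 September 2016 + 21 = 13 October 2016 to 22 September 2016 + 41 = 2 November 2016; 20 October 2016 falls inside that range.
(3) permitted from 20 October 2016 + 24 days = 13 November 2016 onward; 15 November 2016 is on or after that date.
(4) the permitted window runs from 21 November 2016 + 10 = 1 December 2016 to 21 November 2016 + 40 = 31 December 2016; 18 December 2016 falls inside that range.
(5) permitted from 21 January 2017 + 15 days = 5 February 2017 onward; done 7 February 2017, after the minimum wait.
(6) the permitted window runs from 7 February 2017 + 19 = 26 February 2017 to 7 February 2017 + 64 = 12 April 2017; 27 February 2017 falls inside that range.
(7) the permitted window runs from 20 October 2016 + 25 = 14 November 2016 to 20 October 2016 + 137 = 6 March 2017; done 3 March 2017, which is between those dates.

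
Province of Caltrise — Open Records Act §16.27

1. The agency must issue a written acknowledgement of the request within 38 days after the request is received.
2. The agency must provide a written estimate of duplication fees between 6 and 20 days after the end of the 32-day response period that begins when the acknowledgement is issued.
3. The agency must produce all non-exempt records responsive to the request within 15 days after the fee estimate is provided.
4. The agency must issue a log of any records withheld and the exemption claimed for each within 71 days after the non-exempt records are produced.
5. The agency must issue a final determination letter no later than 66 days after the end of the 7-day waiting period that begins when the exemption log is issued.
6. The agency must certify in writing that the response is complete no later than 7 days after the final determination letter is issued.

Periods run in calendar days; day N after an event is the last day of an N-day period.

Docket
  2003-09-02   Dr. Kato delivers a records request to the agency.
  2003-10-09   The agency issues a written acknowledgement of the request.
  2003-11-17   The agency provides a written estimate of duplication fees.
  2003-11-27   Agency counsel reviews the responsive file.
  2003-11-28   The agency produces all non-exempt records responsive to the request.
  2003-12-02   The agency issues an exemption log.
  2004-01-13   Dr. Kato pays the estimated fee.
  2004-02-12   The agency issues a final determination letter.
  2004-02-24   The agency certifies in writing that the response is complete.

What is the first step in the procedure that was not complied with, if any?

Step 6

Step 1 — counting 38 days from 2003-09-02 (when the request is received) gives a deadline of 2003-10-10; 2003-10-09 is within that limit.
Step 2 — 6 and 20 days from 2003-11-10 (end of the 32-day response period, which began when the acknowledgement is issued on 2003-10-09) are 2003-11-16 and 2003-11-30 respectively; 2003-11-17 falls inside that range.
Step 3 — counting 15 days from 2003-11-17 (when the fee estimate is provided) gives a deadline of 2003-12-02; 2003-11-28 is within that limit.
Step 4 — counting 71 days from 2003-11-28 (when the non-exempt records are produced) gives a deadline of 2004-02-07; 2003-12-02 is within that limit.
Step 5 — counting 66 days from 2003-12-09 (end of the 7-day waiting period, which began when the exemption log is issued on 2003-12-02) gives a deadline of 2004-02-13; done 2004-02-12 — timely.
Step 6 — counting 7 days from 2004-02-12 (when the final determination letter is issued) gives a deadline of 2004-02-19; done 2004-02-24 — 5 days late.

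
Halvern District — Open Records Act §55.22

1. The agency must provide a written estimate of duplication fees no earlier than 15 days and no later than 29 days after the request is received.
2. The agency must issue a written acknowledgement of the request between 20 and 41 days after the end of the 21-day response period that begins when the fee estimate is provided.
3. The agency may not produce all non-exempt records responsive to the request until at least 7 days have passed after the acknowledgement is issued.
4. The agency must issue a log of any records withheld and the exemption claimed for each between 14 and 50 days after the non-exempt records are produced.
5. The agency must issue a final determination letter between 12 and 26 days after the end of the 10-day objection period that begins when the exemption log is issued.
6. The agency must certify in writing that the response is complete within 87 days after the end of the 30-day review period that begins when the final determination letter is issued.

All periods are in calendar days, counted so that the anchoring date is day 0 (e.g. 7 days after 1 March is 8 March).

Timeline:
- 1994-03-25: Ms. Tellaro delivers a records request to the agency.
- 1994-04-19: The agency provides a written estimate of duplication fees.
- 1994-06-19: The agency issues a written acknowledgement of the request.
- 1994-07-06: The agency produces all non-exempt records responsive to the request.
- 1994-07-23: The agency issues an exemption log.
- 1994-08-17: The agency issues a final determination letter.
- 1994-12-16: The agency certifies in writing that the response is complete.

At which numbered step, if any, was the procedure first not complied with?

Step 1 — 15 and 29 days from 1994-03-25 (when the request is received) are 1994-04-09 and 1994-04-23 respectively; done 1994-04-19, which is between those dates.
Step 2 — 20 and 41 days from 1994-05-10 (end of the 21-day response period, which began when the fee estimate is provided on 1994-04-19) are 1994-05-30 and 1994-06-20 respectively; done 1994-06-19 — within the window.
Step 3 — must wait 7 days from 1994-06-19 (when the acknowledgement is issued), so not before 1994-06-26; done 1994-07-06 — permitted.
Step 4 — 14 and 50 days from 1994-07-06 (when the non-exempt records are produced) are 1994-07-20 and 1994-08-25 respectively; 1994-07-23 falls inside that range.
Step 5 — 12 and 26 days from 1994-08-02 (end of the 10-day objection period, which began when the exemption log is issued on 1994-07-23) are 1994-08-14 and 1994-08-28 respectively; done 1994-08-17, which is between those dates.
Step 6 — counting 87 days from 1994-09-16 (end of the 30-day review period, which began when the final determination letter is issued on 1994-08-17) gives a deadline of 1994-12-12; 1994-12-16 misses that deadline by 4 days.

Step 6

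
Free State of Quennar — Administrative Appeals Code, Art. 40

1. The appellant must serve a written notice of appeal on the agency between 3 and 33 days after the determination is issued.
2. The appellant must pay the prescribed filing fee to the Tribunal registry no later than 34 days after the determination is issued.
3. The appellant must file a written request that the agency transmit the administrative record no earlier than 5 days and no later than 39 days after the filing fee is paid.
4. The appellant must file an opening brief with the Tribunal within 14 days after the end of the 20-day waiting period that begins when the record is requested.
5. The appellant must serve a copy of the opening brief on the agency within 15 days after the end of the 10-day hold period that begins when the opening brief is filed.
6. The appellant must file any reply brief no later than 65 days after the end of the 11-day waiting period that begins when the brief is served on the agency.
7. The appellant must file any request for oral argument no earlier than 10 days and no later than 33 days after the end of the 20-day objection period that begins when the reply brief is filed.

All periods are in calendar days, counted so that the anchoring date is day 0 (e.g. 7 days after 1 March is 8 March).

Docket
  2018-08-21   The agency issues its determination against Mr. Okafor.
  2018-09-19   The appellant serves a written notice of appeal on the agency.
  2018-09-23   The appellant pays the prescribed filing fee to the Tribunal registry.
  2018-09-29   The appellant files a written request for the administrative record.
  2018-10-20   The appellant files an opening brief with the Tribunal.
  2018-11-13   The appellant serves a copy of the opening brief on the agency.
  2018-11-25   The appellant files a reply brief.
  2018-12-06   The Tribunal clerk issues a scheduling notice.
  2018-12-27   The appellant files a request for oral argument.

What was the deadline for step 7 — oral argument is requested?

2019-01-17

The reply brief is filed on 2018-11-25; the 20-day objection period therefore ends 2018-12-15, and step 7 runs from that date. The window is 10–33 days after 2018-12-15; it closes on 2019-01-17.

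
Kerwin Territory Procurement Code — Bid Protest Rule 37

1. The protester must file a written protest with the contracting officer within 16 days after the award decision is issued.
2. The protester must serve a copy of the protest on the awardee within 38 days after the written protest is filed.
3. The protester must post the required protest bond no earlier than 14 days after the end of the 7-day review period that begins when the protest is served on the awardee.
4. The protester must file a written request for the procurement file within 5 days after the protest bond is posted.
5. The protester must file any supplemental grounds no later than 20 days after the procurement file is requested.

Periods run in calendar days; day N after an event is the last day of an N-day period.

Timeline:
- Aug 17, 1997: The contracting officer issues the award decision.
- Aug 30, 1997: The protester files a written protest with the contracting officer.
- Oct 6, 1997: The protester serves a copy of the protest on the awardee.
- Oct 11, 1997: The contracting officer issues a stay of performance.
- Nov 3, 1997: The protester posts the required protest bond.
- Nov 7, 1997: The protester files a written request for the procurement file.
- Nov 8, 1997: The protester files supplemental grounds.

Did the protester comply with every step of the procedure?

Yes

(1) due by Aug 17, 1997 + 16 days = Sep 2, 1997; done Aug 30, 1997 — timely.
(2) due by Aug 30, 1997 + 38 days = Oct 7, 1997; done Oct 6, 1997 — timely.
(3) permitted from Oct 13, 1997 + 14 days = Oct 27, 1997 onward; Nov 3, 1997 is on or after that date.
(4) due by Nov 3, 1997 + 5 days = Nov 8, 1997; done Nov 7, 1997 — timely.
(5) due by Nov 7, 1997 + 20 days = Nov 27, 1997; Nov 8, 1997 is within that limit.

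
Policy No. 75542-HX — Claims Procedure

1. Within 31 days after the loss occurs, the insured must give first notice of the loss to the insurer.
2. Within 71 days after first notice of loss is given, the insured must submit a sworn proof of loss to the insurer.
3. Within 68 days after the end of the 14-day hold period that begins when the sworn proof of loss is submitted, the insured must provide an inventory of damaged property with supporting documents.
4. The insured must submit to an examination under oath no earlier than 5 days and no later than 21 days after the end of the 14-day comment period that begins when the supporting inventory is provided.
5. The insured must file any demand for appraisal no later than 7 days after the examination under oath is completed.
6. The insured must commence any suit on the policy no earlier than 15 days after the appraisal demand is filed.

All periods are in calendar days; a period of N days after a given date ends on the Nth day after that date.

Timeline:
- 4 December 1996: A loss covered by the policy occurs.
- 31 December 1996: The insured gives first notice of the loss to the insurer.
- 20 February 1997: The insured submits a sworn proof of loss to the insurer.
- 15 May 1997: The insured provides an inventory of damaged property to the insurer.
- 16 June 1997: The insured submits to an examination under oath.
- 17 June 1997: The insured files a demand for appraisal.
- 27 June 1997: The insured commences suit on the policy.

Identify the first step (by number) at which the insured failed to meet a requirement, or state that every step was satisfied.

Step 1: 31 days after 4 December 1996 (when the loss occurs) is 4 January 1997; 31 December 1996 is within that limit.
Step 2: 71 days after 31 December 1996 (when first notice of loss is given) is 12 March 1997; 20 February 1997 is within that limit.
Step 3: 68 days after 6 March 1997 (end of the 14-day hold period, which began when the sworn proof of loss is submitted on 20 February 1997) is 13 May 1997; done 15 May 1997 — 2 days late.
No need to go further; step 3 was not satisfied.

Step 3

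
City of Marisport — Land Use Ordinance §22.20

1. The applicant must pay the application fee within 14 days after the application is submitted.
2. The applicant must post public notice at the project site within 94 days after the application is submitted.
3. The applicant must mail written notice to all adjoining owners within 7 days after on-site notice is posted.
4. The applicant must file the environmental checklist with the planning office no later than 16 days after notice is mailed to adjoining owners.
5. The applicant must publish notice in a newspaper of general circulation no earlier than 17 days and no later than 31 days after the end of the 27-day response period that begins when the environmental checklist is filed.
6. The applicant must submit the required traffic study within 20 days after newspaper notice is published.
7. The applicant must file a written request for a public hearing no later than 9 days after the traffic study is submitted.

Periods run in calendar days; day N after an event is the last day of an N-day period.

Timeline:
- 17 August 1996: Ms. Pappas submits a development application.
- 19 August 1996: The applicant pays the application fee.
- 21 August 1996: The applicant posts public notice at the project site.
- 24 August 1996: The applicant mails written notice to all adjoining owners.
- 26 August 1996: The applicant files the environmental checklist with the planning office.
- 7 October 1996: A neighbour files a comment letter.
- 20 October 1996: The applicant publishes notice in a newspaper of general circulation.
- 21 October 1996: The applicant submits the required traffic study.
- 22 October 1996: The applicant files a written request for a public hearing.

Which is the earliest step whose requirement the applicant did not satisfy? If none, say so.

None — every step was satisfied

Step 1 — counting 14 days from 17 August 1996 (when the application is submitted) gives a deadline of 31 August 1996; completed 19 August 1996, before the deadline.
Step 2 — counting 94 days from 17 August 1996 (when the application is submitted) gives a deadline of 19 November 1996; completed 21 August 1996, before the deadline.
Step 3 — counting 7 days from 21 August 1996 (when on-site notice is posted) gives a deadline of 28 August 1996; done 24 August 1996 — timely.
Step 4 — counting 16 days from 24 August 1996 (when notice is mailed to adjoining owners) gives a deadline of 9 September 1996; completed 26 August 1996, before the deadline.
Step 5 — 17 and 31 days from 22 September 1996 (end of the 27-day response period, which began when the environmental checklist is filed on 26 August 1996) are 9 October 1996 and 23 October 1996 respectively; done 20 October 1996 — within the window.
Step 6 — counting 20 days from 20 October 1996 (when newspaper notice is published) gives a deadline of 9 November 1996; done 21 October 1996 — timely.
Step 7 — counting 9 days from 21 October 1996 (when the traffic study is submitted) gives a deadline of 30 October 1996; completed 22 October 1996, before the deadline.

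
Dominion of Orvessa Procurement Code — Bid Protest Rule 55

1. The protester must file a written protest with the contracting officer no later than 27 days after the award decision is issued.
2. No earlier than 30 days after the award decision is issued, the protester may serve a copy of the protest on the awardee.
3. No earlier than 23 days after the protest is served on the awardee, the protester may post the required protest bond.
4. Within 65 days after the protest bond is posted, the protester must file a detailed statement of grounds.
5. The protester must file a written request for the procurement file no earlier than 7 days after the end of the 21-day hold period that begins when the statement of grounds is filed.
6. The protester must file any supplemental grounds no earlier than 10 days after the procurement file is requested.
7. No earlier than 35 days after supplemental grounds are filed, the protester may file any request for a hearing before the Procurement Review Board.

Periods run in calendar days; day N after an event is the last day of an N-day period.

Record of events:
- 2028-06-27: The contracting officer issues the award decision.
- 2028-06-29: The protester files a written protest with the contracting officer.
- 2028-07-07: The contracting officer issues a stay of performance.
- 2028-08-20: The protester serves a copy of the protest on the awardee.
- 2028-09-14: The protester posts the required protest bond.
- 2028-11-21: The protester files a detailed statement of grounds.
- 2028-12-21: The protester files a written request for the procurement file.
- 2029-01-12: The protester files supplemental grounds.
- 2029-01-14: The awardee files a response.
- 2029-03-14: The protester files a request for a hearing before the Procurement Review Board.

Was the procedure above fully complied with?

Step 1 — counting 27 days from 2028-06-27 (when the award decision is issued) gives a deadline of 2028-07-24; 2028-06-29 is within that limit.
Step 2 — must wait 30 days from 2028-06-27 (when the award decision is issued), so not before 2028-07-27; done 2028-08-20 — permitted.
Step 3 — must wait 23 days from 2028-08-20 (when the protest is served on the awardee), so not before 2028-09-12; done 2028-09-14 — permitted.
Step 4 — counting 65 days from 2028-09-14 (when the protest bond is posted) gives a deadline of 2028-11-18; done 2028-11-21 — 3 days late.

No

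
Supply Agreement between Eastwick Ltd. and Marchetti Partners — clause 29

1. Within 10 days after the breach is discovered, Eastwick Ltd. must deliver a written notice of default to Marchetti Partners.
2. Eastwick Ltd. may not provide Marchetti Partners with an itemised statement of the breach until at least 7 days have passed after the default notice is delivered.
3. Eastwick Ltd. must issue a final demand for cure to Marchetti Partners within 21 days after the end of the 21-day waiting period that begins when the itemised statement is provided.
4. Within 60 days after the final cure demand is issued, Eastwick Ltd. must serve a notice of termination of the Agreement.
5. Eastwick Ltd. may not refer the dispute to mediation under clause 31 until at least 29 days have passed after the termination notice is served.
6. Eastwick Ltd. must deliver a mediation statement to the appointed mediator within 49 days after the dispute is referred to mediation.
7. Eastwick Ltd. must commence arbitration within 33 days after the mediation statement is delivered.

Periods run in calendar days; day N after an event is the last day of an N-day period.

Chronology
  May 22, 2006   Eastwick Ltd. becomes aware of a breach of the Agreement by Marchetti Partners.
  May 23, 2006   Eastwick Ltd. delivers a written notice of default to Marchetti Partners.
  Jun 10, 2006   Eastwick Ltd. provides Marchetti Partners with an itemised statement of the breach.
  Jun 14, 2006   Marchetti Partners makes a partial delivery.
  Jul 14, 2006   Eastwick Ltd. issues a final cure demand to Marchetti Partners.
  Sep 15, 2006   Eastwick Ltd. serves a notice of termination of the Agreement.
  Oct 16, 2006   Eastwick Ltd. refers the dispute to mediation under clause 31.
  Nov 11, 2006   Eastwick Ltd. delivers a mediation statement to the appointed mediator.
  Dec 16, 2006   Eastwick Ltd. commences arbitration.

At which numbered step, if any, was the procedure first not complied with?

Step 1 — counting 10 days from May 22, 2006 (when the breach is discovered) gives a deadline of Jun 1, 2006; May 23, 2006 is within that limit.
Step 2 — must wait 7 days from May 23, 2006 (when the default notice is delivered), so not before May 30, 2006; Jun 10, 2006 is on or after that date.
Step 3 — counting 21 days from Jul 1, 2006 (end of the 21-day waiting period, which began when the itemised statement is provided on Jun 10, 2006) gives a deadline of Jul 22, 2006; completed Jul 14, 2006, before the deadline.
Step 4 — counting 60 days from Jul 14, 2006 (when the final cure demand is issued) gives a deadline of Sep 12, 2006; not done until Sep 15, 2006, 3 days after the deadline.
No need to go further; step 4 was not satisfied.

Step 4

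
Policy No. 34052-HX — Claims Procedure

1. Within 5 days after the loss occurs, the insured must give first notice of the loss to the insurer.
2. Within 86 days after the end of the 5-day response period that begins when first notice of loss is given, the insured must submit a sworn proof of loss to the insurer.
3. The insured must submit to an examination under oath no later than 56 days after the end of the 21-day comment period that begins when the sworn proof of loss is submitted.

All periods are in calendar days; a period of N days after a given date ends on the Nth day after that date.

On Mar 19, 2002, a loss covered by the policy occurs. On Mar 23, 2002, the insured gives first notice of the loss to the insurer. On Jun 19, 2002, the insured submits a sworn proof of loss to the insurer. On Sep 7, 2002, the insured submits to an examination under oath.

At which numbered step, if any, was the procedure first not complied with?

Step 3

(1) due by Mar 19, 2002 + 5 days = Mar 24, 2002; done Mar 23, 2002 — timely.
(2) due by Mar 28, 2002 + 86 days = Jun 22, 2002; done Jun 19, 2002 — timely.
(3) due by Jul 10, 2002 + 56 days = Sep 4, 2002; done Sep 7, 2002 — 3 days late.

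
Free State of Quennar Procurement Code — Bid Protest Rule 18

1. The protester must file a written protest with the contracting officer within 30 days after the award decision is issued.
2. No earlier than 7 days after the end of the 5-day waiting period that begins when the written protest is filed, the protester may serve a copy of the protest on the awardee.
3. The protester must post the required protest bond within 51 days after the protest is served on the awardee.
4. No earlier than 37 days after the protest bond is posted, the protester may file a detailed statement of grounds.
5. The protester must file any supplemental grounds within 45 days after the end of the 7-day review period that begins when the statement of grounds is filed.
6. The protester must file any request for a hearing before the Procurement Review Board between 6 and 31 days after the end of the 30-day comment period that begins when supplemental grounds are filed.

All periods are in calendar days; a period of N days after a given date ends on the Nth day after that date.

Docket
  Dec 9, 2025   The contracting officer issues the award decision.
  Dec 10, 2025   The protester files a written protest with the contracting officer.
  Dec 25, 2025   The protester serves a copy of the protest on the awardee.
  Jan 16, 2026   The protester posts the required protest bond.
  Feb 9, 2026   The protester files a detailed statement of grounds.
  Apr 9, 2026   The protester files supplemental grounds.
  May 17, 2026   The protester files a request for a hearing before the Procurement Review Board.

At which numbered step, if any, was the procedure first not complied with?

(1) due by Dec 9, 2025 + 30 days = Jan 8, 2026; completed Dec 10, 2025, before the deadline.
(2) permitted from Dec 15, 2025 + 7 days = Dec 22, 2025 onward; Dec 25, 2025 is on or after that date.
(3) due by Dec 25, 2025 + 51 days = Feb 14, 2026; done Jan 16, 2026 — timely.
(4) permitted from Jan 16, 2026 + 37 days = Feb 22, 2026 onward; Feb 9, 2026 is 13 days before the earliest permitted date.
No need to go further; step 4 was not satisfied.

Step 4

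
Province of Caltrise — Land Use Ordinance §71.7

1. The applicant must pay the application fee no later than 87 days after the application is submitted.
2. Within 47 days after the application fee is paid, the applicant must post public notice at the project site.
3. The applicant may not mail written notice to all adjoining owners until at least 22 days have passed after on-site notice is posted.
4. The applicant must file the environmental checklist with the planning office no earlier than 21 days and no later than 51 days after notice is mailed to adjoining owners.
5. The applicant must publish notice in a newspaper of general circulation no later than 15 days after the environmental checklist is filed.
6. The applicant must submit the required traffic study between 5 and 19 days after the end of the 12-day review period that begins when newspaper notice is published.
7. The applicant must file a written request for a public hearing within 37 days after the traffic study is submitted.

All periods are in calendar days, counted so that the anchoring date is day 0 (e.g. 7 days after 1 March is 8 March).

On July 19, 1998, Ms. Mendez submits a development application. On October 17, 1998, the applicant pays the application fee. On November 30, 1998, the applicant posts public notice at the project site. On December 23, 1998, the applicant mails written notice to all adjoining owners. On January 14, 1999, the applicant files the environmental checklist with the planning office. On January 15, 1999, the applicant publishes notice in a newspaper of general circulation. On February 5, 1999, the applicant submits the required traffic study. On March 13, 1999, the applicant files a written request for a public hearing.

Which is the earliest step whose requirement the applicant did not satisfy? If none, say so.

Step 1

Step 1 — counting 87 days from July 19, 1998 (when the application is submitted) gives a deadline of October 14, 1998; not done until October 17, 1998, 3 days after the deadline.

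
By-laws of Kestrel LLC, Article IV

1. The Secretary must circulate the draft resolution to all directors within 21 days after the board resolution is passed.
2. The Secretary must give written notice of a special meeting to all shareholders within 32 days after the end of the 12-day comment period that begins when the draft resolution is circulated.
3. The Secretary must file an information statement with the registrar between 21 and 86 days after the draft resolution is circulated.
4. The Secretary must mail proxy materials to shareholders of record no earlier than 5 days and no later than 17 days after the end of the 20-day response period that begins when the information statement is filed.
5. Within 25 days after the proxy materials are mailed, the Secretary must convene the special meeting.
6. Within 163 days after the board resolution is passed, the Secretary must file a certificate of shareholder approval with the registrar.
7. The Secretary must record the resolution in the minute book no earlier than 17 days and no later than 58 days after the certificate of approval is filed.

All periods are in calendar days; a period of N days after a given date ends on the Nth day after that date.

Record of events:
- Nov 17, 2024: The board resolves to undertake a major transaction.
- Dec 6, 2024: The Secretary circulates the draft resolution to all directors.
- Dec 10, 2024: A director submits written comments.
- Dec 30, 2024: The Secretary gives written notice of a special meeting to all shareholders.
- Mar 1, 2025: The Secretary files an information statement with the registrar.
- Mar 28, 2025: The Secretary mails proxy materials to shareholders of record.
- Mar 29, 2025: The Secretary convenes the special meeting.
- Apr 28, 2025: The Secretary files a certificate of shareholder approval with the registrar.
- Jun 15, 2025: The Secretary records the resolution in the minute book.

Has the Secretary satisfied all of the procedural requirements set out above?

Step 1 — counting 21 days from Nov 17, 2024 (when the board resolution is passed) gives a deadline of Dec 8, 2024; Dec 6, 2024 is within that limit.
Step 2 — counting 32 days from Dec 18, 2024 (end of the 12-day comment period, which began when the draft resolution is circulated on Dec 6, 2024) gives a deadline of Jan 19, 2025; completed Dec 30, 2024, before the deadline.
Step 3 — 21 and 86 days from Dec 6, 2024 (when the draft resolution is circulated) are Dec 27, 2024 and Mar 2, 2025 respectively; done Mar 1, 2025 — within the window.
Step 4 — 5 and 17 days from Mar 21, 2025 (end of the 20-day response period, which began when the information statement is filed on Mar 1, 2025) are Mar 26, 2025 and Apr 7, 2025 respectively; done Mar 28, 2025, which is between those dates.
Step 5 — counting 25 days from Mar 28, 2025 (when the proxy materials are mailed) gives a deadline of Apr 22, 2025; done Mar 29, 2025 — timely.
Step 6 — counting 163 days from Nov 17, 2024 (when the board resolution is passed) gives a deadline of Apr 29, 2025; completed Apr 28, 2025, before the deadline.
Step 7 — 17 and 58 days from Apr 28, 2025 (when the certificate of approval is filed) are May 15, 2025 and Jun 25, 2025 respectively; Jun 15, 2025 falls inside that range.

Yes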